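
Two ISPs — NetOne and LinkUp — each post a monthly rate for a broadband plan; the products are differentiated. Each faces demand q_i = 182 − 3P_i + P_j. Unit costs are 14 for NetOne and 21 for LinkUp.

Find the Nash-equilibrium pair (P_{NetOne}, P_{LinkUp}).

NetOne's profit: π = (P_{NetOne} − 14)(182 − 3P_{NetOne} + P_{LinkUp}).
∂π/∂P_{NetOne} = 224 − 6P_{NetOne} + P_{LinkUp} = 0 ⇒ P_{NetOne} = 112/3 + (1/6)P_{LinkUp}.
Similarly P_{LinkUp} = 245/6 + (1/6)P_{NetOne}.
Plugging P_{LinkUp} into NetOne's best response: P_{NetOne} = 112/3 + (1/6)(245/6 + (1/6)P_{NetOne}) ⇒ (35/36)P_{NetOne} = 1589/36, so P_{NetOne} = 45.4.
Then P_{LinkUp} = 245/6 + (1/6)·45.4 = 48.4.

45.4, 48.4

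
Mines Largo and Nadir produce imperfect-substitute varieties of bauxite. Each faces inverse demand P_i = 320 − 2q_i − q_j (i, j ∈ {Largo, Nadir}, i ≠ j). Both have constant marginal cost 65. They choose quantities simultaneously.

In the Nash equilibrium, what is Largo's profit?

Mine Largo's profit: π = q_{Largo}(320 − 2q_{Largo} − q_{Nadir}) − 65q_{Largo}.
∂π/∂q_{Largo} = 255 − 4q_{Largo} − q_{Nadir} = 0 ⇒ q_{Largo} = 63.75 − 0.25q_{Nadir}.
The game is symmetric, so in equilibrium q_{Nadir} = q_{Largo}: the reaction function gives 1.25q_{Largo} = 63.75, hence q_{Largo} = 51.
P_{Largo} = 320 − 2·51 − 51 = 167.
Profit = (167 − 65)·51 = 5202.

5202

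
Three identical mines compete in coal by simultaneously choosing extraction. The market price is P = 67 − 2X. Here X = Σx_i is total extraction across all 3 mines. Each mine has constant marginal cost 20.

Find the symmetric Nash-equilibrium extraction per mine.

5.875

A representative mine's profit is π_i = x_i(67 − 2X) − 20x_i, with X = x_i + Σ_{j≠i} x_j.
First-order condition: 47 − 4x_i − 2Σ_{j≠i} x_j = 0.
With identical mines, set every x_j = x: then 47 − 4x − 4x = 0, i.e. x = 47/8 = 5.875.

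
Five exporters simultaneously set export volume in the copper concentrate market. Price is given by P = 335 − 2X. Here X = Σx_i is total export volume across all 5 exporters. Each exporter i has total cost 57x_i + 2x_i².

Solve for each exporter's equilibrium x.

A representative exporter's profit is π_i = x_i(335 − 2X) − 57x_i − 2x_i², with X = x_i + Σ_{j≠i} x_j.
First-order condition: 278 − 8x_i − 2Σ_{j≠i} x_j = 0.
With identical exporters, set every x_j = x: then 278 − 8x − 8x = 0, i.e. x = 278/16 = 17.375.

17.375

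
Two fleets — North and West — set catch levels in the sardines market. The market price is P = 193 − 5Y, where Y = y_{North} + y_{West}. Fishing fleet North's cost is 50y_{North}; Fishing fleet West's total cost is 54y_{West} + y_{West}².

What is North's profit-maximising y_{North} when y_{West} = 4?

12.3

Fishing fleet North's profit: π = y_{North}(193 − 5(y_{North} + y_{West})) − 50y_{North}.
∂π/∂y_{North} = 143 − 10y_{North} − 5y_{West} = 0, so y_{North} = 14.3 − 0.5y_{West}.
At y_{West} = 4: y_{North} = 14.3 − 0.5·4 = 12.3.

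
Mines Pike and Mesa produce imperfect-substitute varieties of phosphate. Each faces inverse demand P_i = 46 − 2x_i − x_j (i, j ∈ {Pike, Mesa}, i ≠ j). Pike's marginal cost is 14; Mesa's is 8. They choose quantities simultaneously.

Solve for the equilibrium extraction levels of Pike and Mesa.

Mine Pike's profit: π = x_{Pike}(46 − 2x_{Pike} − x_{Mesa}) − 14x_{Pike}.
∂π/∂x_{Pike} = 32 − 4x_{Pike} − x_{Mesa} = 0 ⇒ x_{Pike} = 8 − 0.25x_{Mesa}.
Similarly x_{Mesa} = 9.5 − 0.25x_{Pike}.
Substituting the second reaction function into the first: x_{Pike} = 8 − 0.25(9.5 − 0.25x_{Pike}), which gives 0.9375x_{Pike} = 5.625 ⇒ x_{Pike} = 6.
Then x_{Mesa} = 9.5 − 0.25·6 = 8.

6, 8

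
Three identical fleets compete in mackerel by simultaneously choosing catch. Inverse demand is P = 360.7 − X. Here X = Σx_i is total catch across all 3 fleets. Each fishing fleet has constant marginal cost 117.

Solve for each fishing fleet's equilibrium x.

60.925

A representative fishing fleet's profit is π_i = x_i(360.7 − X) − 117x_i, with X = x_i + Σ_{j≠i} x_j.
First-order condition: 243.7 − 2x_i − Σ_{j≠i} x_j = 0.
In a symmetric equilibrium every fishing fleet chooses the same x, so Σ_{j≠i} x_j = 2x. The condition becomes 243.7 − 4x = 0, giving x = 243.7/4 = 60.925.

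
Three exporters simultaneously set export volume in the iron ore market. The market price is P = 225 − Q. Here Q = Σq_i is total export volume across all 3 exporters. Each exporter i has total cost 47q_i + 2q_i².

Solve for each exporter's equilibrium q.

22.25

A representative exporter's profit is π_i = q_i(225 − Q) − 47q_i − 2q_i², with Q = q_i + Σ_{j≠i} q_j.
First-order condition: 178 − 6q_i − Σ_{j≠i} q_j = 0.
Imposing symmetry (q_j = q for all j) turns Σ_{j≠i} q_j into 2q, so 178 = 8q and q = 22.25.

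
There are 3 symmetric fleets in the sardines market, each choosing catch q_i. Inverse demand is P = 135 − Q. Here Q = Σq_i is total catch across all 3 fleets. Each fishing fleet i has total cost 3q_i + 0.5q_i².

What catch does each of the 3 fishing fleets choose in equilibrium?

A representative fishing fleet's profit is π_i = q_i(135 − Q) − 3q_i − 0.5q_i², with Q = q_i + Σ_{j≠i} q_j.
First-order condition: 132 − 3q_i − Σ_{j≠i} q_j = 0.
In a symmetric equilibrium every fishing fleet chooses the same q, so Σ_{j≠i} q_j = 2q. The condition becomes 132 − 5q = 0, giving q = 132/5 = 26.4.

26.4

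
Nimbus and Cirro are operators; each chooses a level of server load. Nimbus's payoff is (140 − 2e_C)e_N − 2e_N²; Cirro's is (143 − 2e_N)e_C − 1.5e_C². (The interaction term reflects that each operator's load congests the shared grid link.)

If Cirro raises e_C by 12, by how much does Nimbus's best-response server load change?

-6

Expanding Nimbus's payoff: 140e_N − 2e_Ce_N − 2e_N².
∂π/∂e_N = 140 − 2e_C − 4e_N = 0, so e_N = 35 − 0.5e_C.
The reaction-function slope is −0.5, so a 12-unit rise in e_C moves e_N by −0.5 × 12 = −6. Nimbus's best response falls — the actions are strategic substitutes.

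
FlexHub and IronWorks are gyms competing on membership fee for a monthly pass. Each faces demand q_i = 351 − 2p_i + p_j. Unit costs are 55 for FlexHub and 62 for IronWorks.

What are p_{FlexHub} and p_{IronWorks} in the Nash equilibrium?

FlexHub's profit: π = (p_{FlexHub} − 55)(351 − 2p_{FlexHub} + p_{IronWorks}).
∂π/∂p_{FlexHub} = 461 − 4p_{FlexHub} + p_{IronWorks} = 0 ⇒ p_{FlexHub} = 115.25 + 0.25p_{IronWorks}.
Similarly p_{IronWorks} = 118.75 + 0.25p_{FlexHub}.
Plugging p_{IronWorks} into FlexHub's best response: p_{FlexHub} = 115.25 + 0.25(118.75 + 0.25p_{FlexHub}) ⇒ 0.9375p_{FlexHub} = 144.9375, so p_{FlexHub} = 154.6.
Then p_{IronWorks} = 118.75 + 0.25·154.6 = 157.4.

154.6, 157.4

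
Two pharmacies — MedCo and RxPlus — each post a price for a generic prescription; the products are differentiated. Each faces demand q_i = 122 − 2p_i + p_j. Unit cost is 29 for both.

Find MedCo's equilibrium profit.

MedCo's profit: π = (p_{MedCo} − 29)(122 − 2p_{MedCo} + p_{RxPlus}).
∂π/∂p_{MedCo} = 180 − 4p_{MedCo} + p_{RxPlus} = 0 ⇒ p_{MedCo} = 45 + 0.25p_{RxPlus}.
By symmetry p_{RxPlus} = p_{MedCo}; substituting into the reaction function, 0.75p_{MedCo} = 45 and p_{MedCo} = 60.
q_{MedCo} = 122 − 2·60 + 60 = 62.
Profit = (60 − 29)·62 = 1922.

1922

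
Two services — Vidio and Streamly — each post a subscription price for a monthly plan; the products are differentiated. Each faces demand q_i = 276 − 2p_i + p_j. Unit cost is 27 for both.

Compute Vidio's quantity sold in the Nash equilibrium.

166

Vidio's profit: π = (p_{Vidio} − 27)(276 − 2p_{Vidio} + p_{Streamly}).
∂π/∂p_{Vidio} = 330 − 4p_{Vidio} + p_{Streamly} = 0 ⇒ p_{Vidio} = 82.5 + 0.25p_{Streamly}.
By symmetry p_{Streamly} = p_{Vidio}; substituting into the reaction function, 0.75p_{Vidio} = 82.5 and p_{Vidio} = 110.
q_{Vidio} = 276 − 2·110 + 110 = 166.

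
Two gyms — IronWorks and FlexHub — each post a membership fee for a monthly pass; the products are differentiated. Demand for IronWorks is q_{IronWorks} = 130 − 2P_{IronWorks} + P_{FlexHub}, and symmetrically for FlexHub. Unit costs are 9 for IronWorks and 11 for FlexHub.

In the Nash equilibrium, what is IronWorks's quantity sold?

IronWorks's profit: π = (P_{IronWorks} − 9)(130 − 2P_{IronWorks} + P_{FlexHub}).
∂π/∂P_{IronWorks} = 148 − 4P_{IronWorks} + P_{FlexHub} = 0 ⇒ P_{IronWorks} = 37 + 0.25P_{FlexHub}.
Similarly P_{FlexHub} = 38 + 0.25P_{IronWorks}.
Solving the two reaction functions simultaneously: (1 − (0.25)(0.25))P_{IronWorks} = 37 + 0.25·38, so 0.9375P_{IronWorks} = 46.5 and P_{IronWorks} = 49.6.
Then P_{FlexHub} = 38 + 0.25·49.6 = 50.4.
q_{IronWorks} = 130 − 2·49.6 + 50.4 = 81.2.

81.2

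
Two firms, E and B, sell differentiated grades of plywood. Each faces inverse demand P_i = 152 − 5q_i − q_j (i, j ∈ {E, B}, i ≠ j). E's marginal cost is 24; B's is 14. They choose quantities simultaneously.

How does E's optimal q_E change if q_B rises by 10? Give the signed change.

-1

Firm E's profit: π = q_E(152 − 5q_E − q_B) − 24q_E.
∂π/∂q_E = 128 − 10q_E − q_B = 0 ⇒ q_E = 12.8 − 0.1q_B.
The reaction-function slope is −0.1, so a 10-unit rise in q_B moves q_E by −0.1 × 10 = −1. E's best response falls — the actions are strategic substitutes.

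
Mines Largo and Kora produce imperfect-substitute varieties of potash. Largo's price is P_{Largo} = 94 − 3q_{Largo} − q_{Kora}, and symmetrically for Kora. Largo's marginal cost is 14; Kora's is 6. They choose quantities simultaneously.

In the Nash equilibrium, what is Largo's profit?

Mine Largo's profit: π = q_{Largo}(94 − 3q_{Largo} − q_{Kora}) − 14q_{Largo}.
∂π/∂q_{Largo} = 80 − 6q_{Largo} − q_{Kora} = 0 ⇒ q_{Largo} = 40/3 − (1/6)q_{Kora}.
Similarly q_{Kora} = 44/3 − (1/6)q_{Largo}.
Plugging q_{Kora} into Largo's best response: q_{Largo} = 40/3 − (1/6)(44/3 − (1/6)q_{Largo}) ⇒ (35/36)q_{Largo} = 98/9, so q_{Largo} = 11.2.
Then q_{Kora} = 44/3 − (1/6)·11.2 = 12.8.
P_{Largo} = 94 − 3·11.2 − 12.8 = 47.6.
Profit = (47.6 − 14)·11.2 = 376.32.

376.32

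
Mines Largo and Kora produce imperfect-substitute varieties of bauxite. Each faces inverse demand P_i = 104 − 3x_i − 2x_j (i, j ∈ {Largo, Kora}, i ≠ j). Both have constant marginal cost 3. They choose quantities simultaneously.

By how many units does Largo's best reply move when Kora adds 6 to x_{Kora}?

-2

Mine Largo's profit: π = x_{Largo}(104 − 3x_{Largo} − 2x_{Kora}) − 3x_{Largo}.
∂π/∂x_{Largo} = 101 − 6x_{Largo} − 2x_{Kora} = 0 ⇒ x_{Largo} = 101/6 − (1/3)x_{Kora}.
The reaction-function slope is −1/3, so a 6-unit rise in x_{Kora} moves x_{Largo} by −1/3 × 6 = −2. Largo's best response falls — the actions are strategic substitutes.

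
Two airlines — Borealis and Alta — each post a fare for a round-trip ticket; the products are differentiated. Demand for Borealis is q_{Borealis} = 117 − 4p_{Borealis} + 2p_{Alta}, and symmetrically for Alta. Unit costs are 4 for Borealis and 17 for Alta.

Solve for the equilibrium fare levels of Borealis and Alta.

23.9, 29.1

Borealis's profit: π = (p_{Borealis} − 4)(117 − 4p_{Borealis} + 2p_{Alta}).
∂π/∂p_{Borealis} = 133 − 8p_{Borealis} + 2p_{Alta} = 0 ⇒ p_{Borealis} = 16.625 + 0.25p_{Alta}.
Similarly p_{Alta} = 23.125 + 0.25p_{Borealis}.
Plugging p_{Alta} into Borealis's best response: p_{Borealis} = 16.625 + 0.25(23.125 + 0.25p_{Borealis}) ⇒ 0.9375p_{Borealis} = 717/32, so p_{Borealis} = 23.9.
Then p_{Alta} = 23.125 + 0.25·23.9 = 29.1.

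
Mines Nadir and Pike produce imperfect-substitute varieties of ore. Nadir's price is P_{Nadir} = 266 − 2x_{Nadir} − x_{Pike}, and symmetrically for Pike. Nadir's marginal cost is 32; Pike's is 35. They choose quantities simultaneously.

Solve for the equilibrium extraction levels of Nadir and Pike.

47, 46

Mine Nadir's profit: π = x_{Nadir}(266 − 2x_{Nadir} − x_{Pike}) − 32x_{Nadir}.
∂π/∂x_{Nadir} = 234 − 4x_{Nadir} − x_{Pike} = 0 ⇒ x_{Nadir} = 58.5 − 0.25x_{Pike}.
Similarly x_{Pike} = 57.75 − 0.25x_{Nadir}.
Substituting the second reaction function into the first: x_{Nadir} = 58.5 − 0.25(57.75 − 0.25x_{Nadir}), which gives 0.9375x_{Nadir} = 44.0625 ⇒ x_{Nadir} = 47.
Then x_{Pike} = 57.75 − 0.25·47 = 46.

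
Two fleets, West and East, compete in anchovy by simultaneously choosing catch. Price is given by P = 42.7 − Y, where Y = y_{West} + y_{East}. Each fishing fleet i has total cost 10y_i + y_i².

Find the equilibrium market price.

Fishing fleet West's profit: π = y_{West}(42.7 − (y_{West} + y_{East})) − 10y_{West} − y_{West}².
∂π/∂y_{West} = 32.7 − 4y_{West} − y_{East} = 0, so y_{West} = 8.175 − 0.25y_{East}.
The game is symmetric, so in equilibrium y_{East} = y_{West}: the reaction function gives 1.25y_{West} = 8.175, hence y_{West} = 6.54.
Equilibrium price: P = 42.7 − 13.08 = 29.62.

29.62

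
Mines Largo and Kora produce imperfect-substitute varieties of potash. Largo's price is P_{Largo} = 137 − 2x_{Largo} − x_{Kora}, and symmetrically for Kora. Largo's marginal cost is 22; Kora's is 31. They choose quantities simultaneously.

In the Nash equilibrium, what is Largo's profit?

1113.92

Mine Largo's profit: π = x_{Largo}(137 − 2x_{Largo} − x_{Kora}) − 22x_{Largo}.
∂π/∂x_{Largo} = 115 − 4x_{Largo} − x_{Kora} = 0 ⇒ x_{Largo} = 28.75 − 0.25x_{Kora}.
Similarly x_{Kora} = 26.5 − 0.25x_{Largo}.
Solving the two reaction functions simultaneously: (1 − (−0.25)(−0.25))x_{Largo} = 28.75 − 0.25·26.5, so 0.9375x_{Largo} = 22.125 and x_{Largo} = 23.6.
Then x_{Kora} = 26.5 − 0.25·23.6 = 20.6.
P_{Largo} = 137 − 2·23.6 − 20.6 = 69.2.
Profit = (69.2 − 22)·23.6 = 1113.92.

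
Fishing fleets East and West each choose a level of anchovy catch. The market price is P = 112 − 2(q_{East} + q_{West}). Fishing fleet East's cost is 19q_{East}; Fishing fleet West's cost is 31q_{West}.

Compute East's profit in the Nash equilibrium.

612.5

Fishing fleet East's profit: π = q_{East}(112 − 2(q_{East} + q_{West})) − 19q_{East}.
∂π/∂q_{East} = 93 − 4q_{East} − 2q_{West} = 0, so q_{East} = 23.25 − 0.5q_{West}.
By the same steps for West: q_{West} = 20.25 − 0.5q_{East}.
Solving the two reaction functions simultaneously: (1 − (−0.5)(−0.5))q_{East} = 23.25 − 0.5·20.25, so 0.75q_{East} = 13.125 and q_{East} = 17.5.
Then q_{West} = 20.25 − 0.5·17.5 = 11.5.
Price P = 112 − 2·29 = 54.
East's profit: (54 − 19)·17.5 = 612.5.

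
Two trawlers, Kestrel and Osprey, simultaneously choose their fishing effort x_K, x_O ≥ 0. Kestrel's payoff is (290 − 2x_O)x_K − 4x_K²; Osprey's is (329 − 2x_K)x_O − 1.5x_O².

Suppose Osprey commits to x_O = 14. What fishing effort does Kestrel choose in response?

32.75

Expanding Kestrel's payoff: 290x_K − 2x_Ox_K − 4x_K².
∂π/∂x_K = 290 − 2x_O − 8x_K = 0, so x_K = 36.25 − 0.25x_O.
At x_O = 14: x_K = 36.25 − 0.25·14 = 32.75.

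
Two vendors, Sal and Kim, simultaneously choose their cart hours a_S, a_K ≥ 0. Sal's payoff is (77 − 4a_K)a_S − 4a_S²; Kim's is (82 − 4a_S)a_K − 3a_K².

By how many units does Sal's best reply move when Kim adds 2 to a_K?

Expanding Sal's payoff: 77a_S − 4a_Ka_S − 4a_S².
∂π/∂a_S = 77 − 4a_K − 8a_S = 0, so a_S = 9.625 − 0.5a_K.
The reaction-function slope is −0.5, so a 2-unit rise in a_K moves a_S by −0.5 × 2 = −1. Sal's best response falls — the actions are strategic substitutes.

-1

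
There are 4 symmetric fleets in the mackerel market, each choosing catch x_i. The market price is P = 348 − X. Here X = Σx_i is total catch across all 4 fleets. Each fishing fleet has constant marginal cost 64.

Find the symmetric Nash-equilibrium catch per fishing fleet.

56.8

A representative fishing fleet's profit is π_i = x_i(348 − X) − 64x_i, with X = x_i + Σ_{j≠i} x_j.
First-order condition: 284 − 2x_i − Σ_{j≠i} x_j = 0.
With identical fishing fleets, set every x_j = x: then 284 − 2x − 3x = 0, i.e. x = 284/5 = 56.8.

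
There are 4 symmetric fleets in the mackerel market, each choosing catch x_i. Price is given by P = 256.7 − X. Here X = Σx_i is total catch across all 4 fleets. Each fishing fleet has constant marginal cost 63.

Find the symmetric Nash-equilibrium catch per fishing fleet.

38.74

A representative fishing fleet's profit is π_i = x_i(256.7 − X) − 63x_i, with X = x_i + Σ_{j≠i} x_j.
First-order condition: 193.7 − 2x_i − Σ_{j≠i} x_j = 0.
In a symmetric equilibrium every fishing fleet chooses the same x, so Σ_{j≠i} x_j = 3x. The condition becomes 193.7 − 5x = 0, giving x = 193.7/5 = 38.74.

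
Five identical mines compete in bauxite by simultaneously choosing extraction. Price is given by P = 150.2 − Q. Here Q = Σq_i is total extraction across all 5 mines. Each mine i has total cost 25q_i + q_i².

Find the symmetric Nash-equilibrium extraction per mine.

A representative mine's profit is π_i = q_i(150.2 − Q) − 25q_i − q_i², with Q = q_i + Σ_{j≠i} q_j.
First-order condition: 125.2 − 4q_i − Σ_{j≠i} q_j = 0.
Imposing symmetry (q_j = q for all j) turns Σ_{j≠i} q_j into 4q, so 125.2 = 8q and q = 15.65.

15.65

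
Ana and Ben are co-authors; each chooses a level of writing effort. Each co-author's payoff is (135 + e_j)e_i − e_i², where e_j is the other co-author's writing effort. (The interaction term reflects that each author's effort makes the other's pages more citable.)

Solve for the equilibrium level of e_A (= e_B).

Ana's payoff is (135 + e_B)e_A − e_A².
∂π/∂e_A = 135 + e_B − 2e_A = 0, so e_A = 67.5 + 0.5e_B.
The game is symmetric, so in equilibrium e_B = e_A: the reaction function gives 0.5e_A = 67.5, hence e_A = 135.

135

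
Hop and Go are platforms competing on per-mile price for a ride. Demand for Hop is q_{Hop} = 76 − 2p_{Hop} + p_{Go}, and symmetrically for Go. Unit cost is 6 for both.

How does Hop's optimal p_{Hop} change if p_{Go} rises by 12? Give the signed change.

3

Hop's profit: π = (p_{Hop} − 6)(76 − 2p_{Hop} + p_{Go}).
∂π/∂p_{Hop} = 88 − 4p_{Hop} + p_{Go} = 0 ⇒ p_{Hop} = 22 + 0.25p_{Go}.
The reaction-function slope is 0.25, so a 12-unit rise in p_{Go} moves p_{Hop} by 0.25 × 12 = 3. Hop's best response rises — the actions are strategic complements.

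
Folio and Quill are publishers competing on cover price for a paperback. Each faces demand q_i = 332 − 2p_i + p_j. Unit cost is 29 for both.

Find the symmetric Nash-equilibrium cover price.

130

Folio's profit: π = (p_{Folio} − 29)(332 − 2p_{Folio} + p_{Quill}).
∂π/∂p_{Folio} = 390 − 4p_{Folio} + p_{Quill} = 0 ⇒ p_{Folio} = 97.5 + 0.25p_{Quill}.
By symmetry p_{Quill} = p_{Folio}; substituting into the reaction function, 0.75p_{Folio} = 97.5 and p_{Folio} = 130.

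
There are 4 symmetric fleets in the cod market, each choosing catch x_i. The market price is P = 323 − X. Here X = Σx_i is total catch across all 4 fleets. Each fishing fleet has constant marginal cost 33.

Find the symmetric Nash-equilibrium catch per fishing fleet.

A representative fishing fleet's profit is π_i = x_i(323 − X) − 33x_i, with X = x_i + Σ_{j≠i} x_j.
First-order condition: 290 − 2x_i − Σ_{j≠i} x_j = 0.
With identical fishing fleets, set every x_j = x: then 290 − 2x − 3x = 0, i.e. x = 290/5 = 58.

58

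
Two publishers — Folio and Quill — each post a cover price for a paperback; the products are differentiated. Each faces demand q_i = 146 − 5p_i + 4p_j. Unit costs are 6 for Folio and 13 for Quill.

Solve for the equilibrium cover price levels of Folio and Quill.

31, 33.5

Folio's profit: π = (p_{Folio} − 6)(146 − 5p_{Folio} + 4p_{Quill}).
∂π/∂p_{Folio} = 176 − 10p_{Folio} + 4p_{Quill} = 0 ⇒ p_{Folio} = 17.6 + 0.4p_{Quill}.
Similarly p_{Quill} = 21.1 + 0.4p_{Folio}.
Solving the two reaction functions simultaneously: (1 − (0.4)(0.4))p_{Folio} = 17.6 + 0.4·21.1, so 0.84p_{Folio} = 26.04 and p_{Folio} = 31.
Then p_{Quill} = 21.1 + 0.4·31 = 33.5.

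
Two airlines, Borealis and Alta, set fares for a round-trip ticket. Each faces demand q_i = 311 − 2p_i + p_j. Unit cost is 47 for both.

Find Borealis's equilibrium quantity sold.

Borealis's profit: π = (p_{Borealis} − 47)(311 − 2p_{Borealis} + p_{Alta}).
∂π/∂p_{Borealis} = 405 − 4p_{Borealis} + p_{Alta} = 0 ⇒ p_{Borealis} = 101.25 + 0.25p_{Alta}.
The game is symmetric, so in equilibrium p_{Alta} = p_{Borealis}: the reaction function gives 0.75p_{Borealis} = 101.25, hence p_{Borealis} = 135.
q_{Borealis} = 311 − 2·135 + 135 = 176.

176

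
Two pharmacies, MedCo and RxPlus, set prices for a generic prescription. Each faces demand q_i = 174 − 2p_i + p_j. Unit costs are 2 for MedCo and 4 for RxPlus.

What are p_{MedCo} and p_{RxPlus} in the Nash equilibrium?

59.6, 60.4

MedCo's profit: π = (p_{MedCo} − 2)(174 − 2p_{MedCo} + p_{RxPlus}).
∂π/∂p_{MedCo} = 178 − 4p_{MedCo} + p_{RxPlus} = 0 ⇒ p_{MedCo} = 44.5 + 0.25p_{RxPlus}.
Similarly p_{RxPlus} = 45.5 + 0.25p_{MedCo}.
Substituting the second reaction function into the first: p_{MedCo} = 44.5 + 0.25(45.5 + 0.25p_{MedCo}), which gives 0.9375p_{MedCo} = 55.875 ⇒ p_{MedCo} = 59.6.
Then p_{RxPlus} = 45.5 + 0.25·59.6 = 60.4.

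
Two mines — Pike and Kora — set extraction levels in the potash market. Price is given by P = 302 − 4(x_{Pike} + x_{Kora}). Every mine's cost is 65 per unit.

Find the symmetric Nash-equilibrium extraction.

19.75

Mine Pike's profit: π = x_{Pike}(302 − 4(x_{Pike} + x_{Kora})) − 65x_{Pike}.
∂π/∂x_{Pike} = 237 − 8x_{Pike} − 4x_{Kora} = 0, so x_{Pike} = 29.625 − 0.5x_{Kora}.
The game is symmetric, so in equilibrium x_{Kora} = x_{Pike}: the reaction function gives 1.5x_{Pike} = 29.625, hence x_{Pike} = 19.75.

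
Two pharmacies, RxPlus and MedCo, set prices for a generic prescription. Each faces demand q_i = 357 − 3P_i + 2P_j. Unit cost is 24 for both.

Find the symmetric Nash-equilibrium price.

107.25

RxPlus's profit: π = (P_{RxPlus} − 24)(357 − 3P_{RxPlus} + 2P_{MedCo}).
∂π/∂P_{RxPlus} = 429 − 6P_{RxPlus} + 2P_{MedCo} = 0 ⇒ P_{RxPlus} = 71.5 + (1/3)P_{MedCo}.
By symmetry P_{MedCo} = P_{RxPlus}; substituting into the reaction function, (2/3)P_{RxPlus} = 71.5 and P_{RxPlus} = 107.25.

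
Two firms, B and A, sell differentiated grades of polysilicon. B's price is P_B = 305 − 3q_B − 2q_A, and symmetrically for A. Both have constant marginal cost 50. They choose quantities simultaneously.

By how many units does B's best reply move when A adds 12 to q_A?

Firm B's profit: π = q_B(305 − 3q_B − 2q_A) − 50q_B.
∂π/∂q_B = 255 − 6q_B − 2q_A = 0 ⇒ q_B = 42.5 − (1/3)q_A.
The reaction-function slope is −1/3, so a 12-unit rise in q_A moves q_B by −1/3 × 12 = −4. B's best response falls — the actions are strategic substitutes.

-4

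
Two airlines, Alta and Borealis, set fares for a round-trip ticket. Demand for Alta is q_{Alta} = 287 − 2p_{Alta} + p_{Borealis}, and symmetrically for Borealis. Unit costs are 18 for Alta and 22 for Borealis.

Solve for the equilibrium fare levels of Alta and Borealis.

Alta's profit: π = (p_{Alta} − 18)(287 − 2p_{Alta} + p_{Borealis}).
∂π/∂p_{Alta} = 323 − 4p_{Alta} + p_{Borealis} = 0 ⇒ p_{Alta} = 80.75 + 0.25p_{Borealis}.
Similarly p_{Borealis} = 82.75 + 0.25p_{Alta}.
Plugging p_{Borealis} into Alta's best response: p_{Alta} = 80.75 + 0.25(82.75 + 0.25p_{Alta}) ⇒ 0.9375p_{Alta} = 101.4375, so p_{Alta} = 108.2.
Then p_{Borealis} = 82.75 + 0.25·108.2 = 109.8.

108.2, 109.8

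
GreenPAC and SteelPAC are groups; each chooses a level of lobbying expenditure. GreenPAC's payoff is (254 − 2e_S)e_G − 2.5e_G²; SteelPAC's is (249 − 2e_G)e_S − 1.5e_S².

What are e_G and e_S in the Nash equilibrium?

24, 67

Expanding GreenPAC's payoff: 254e_G − 2e_Se_G − 2.5e_G².
∂π/∂e_G = 254 − 2e_S − 5e_G = 0, so e_G = 50.8 − 0.4e_S.
Likewise for SteelPAC: e_S = 83 − (2/3)e_G.
Substituting the second reaction function into the first: e_G = 50.8 − 0.4(83 − (2/3)e_G), which gives (11/15)e_G = 17.6 ⇒ e_G = 24.
Then e_S = 83 − (2/3)·24 = 67.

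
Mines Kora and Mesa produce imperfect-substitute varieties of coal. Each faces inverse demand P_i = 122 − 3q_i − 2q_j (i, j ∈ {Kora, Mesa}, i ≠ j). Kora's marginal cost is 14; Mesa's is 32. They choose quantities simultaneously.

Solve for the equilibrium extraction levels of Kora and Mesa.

14.625, 10.125

Mine Kora's profit: π = q_{Kora}(122 − 3q_{Kora} − 2q_{Mesa}) − 14q_{Kora}.
∂π/∂q_{Kora} = 108 − 6q_{Kora} − 2q_{Mesa} = 0 ⇒ q_{Kora} = 18 − (1/3)q_{Mesa}.
Similarly q_{Mesa} = 15 − (1/3)q_{Kora}.
Substituting the second reaction function into the first: q_{Kora} = 18 − (1/3)(15 − (1/3)q_{Kora}), which gives (8/9)q_{Kora} = 13 ⇒ q_{Kora} = 14.625.
Then q_{Mesa} = 15 − (1/3)·14.625 = 10.125.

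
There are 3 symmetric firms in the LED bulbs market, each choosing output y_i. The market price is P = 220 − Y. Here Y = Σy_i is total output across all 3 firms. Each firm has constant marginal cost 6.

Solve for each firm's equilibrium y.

A representative firm's profit is π_i = y_i(220 − Y) − 6y_i, with Y = y_i + Σ_{j≠i} y_j.
First-order condition: 214 − 2y_i − Σ_{j≠i} y_j = 0.
Imposing symmetry (y_j = y for all j) turns Σ_{j≠i} y_j into 2y, so 214 = 4y and y = 53.5.

53.5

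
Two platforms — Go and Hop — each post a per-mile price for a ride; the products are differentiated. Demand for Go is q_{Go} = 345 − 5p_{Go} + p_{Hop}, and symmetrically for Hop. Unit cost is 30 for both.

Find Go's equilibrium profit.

3125

Go's profit: π = (p_{Go} − 30)(345 − 5p_{Go} + p_{Hop}).
∂π/∂p_{Go} = 495 − 10p_{Go} + p_{Hop} = 0 ⇒ p_{Go} = 49.5 + 0.1p_{Hop}.
Setting p_{Go} = p_{Hop} in the reaction function: p_{Go} = 49.5 + 0.1p_{Go}, so p_{Go} = 49.5 / 0.9 = 55.
q_{Go} = 345 − 5·55 + 55 = 125.
Profit = (55 − 30)·125 = 3125.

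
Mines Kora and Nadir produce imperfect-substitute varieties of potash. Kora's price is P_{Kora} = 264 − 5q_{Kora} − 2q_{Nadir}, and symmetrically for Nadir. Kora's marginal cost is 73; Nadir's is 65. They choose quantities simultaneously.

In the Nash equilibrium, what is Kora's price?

151.75

Mine Kora's profit: π = q_{Kora}(264 − 5q_{Kora} − 2q_{Nadir}) − 73q_{Kora}.
∂π/∂q_{Kora} = 191 − 10q_{Kora} − 2q_{Nadir} = 0 ⇒ q_{Kora} = 19.1 − 0.2q_{Nadir}.
Similarly q_{Nadir} = 19.9 − 0.2q_{Kora}.
Substituting the second reaction function into the first: q_{Kora} = 19.1 − 0.2(19.9 − 0.2q_{Kora}), which gives 0.96q_{Kora} = 15.12 ⇒ q_{Kora} = 15.75.
Then q_{Nadir} = 19.9 − 0.2·15.75 = 16.75.
P_{Kora} = 264 − 5·15.75 − 2·16.75 = 151.75.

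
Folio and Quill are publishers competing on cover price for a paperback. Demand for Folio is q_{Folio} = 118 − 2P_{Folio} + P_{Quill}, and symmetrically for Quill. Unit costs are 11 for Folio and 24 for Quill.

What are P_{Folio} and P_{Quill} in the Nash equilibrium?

Folio's profit: π = (P_{Folio} − 11)(118 − 2P_{Folio} + P_{Quill}).
∂π/∂P_{Folio} = 140 − 4P_{Folio} + P_{Quill} = 0 ⇒ P_{Folio} = 35 + 0.25P_{Quill}.
Similarly P_{Quill} = 41.5 + 0.25P_{Folio}.
Solving the two reaction functions simultaneously: (1 − (0.25)(0.25))P_{Folio} = 35 + 0.25·41.5, so 0.9375P_{Folio} = 45.375 and P_{Folio} = 48.4.
Then P_{Quill} = 41.5 + 0.25·48.4 = 53.6.

48.4, 53.6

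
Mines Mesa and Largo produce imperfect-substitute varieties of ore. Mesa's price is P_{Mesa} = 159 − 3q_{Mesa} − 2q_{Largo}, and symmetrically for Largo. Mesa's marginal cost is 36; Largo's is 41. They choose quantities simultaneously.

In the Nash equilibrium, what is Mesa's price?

Mine Mesa's profit: π = q_{Mesa}(159 − 3q_{Mesa} − 2q_{Largo}) − 36q_{Mesa}.
∂π/∂q_{Mesa} = 123 − 6q_{Mesa} − 2q_{Largo} = 0 ⇒ q_{Mesa} = 20.5 − (1/3)q_{Largo}.
Similarly q_{Largo} = 59/3 − (1/3)q_{Mesa}.
Solving the two reaction functions simultaneously: (1 − (−1/3)(−1/3))q_{Mesa} = 20.5 − (1/3)·(59/3), so (8/9)q_{Mesa} = 251/18 and q_{Mesa} = 15.6875.
Then q_{Largo} = 59/3 − (1/3)·15.6875 = 14.4375.
P_{Mesa} = 159 − 3·15.6875 − 2·14.4375 = 83.0625.

83.0625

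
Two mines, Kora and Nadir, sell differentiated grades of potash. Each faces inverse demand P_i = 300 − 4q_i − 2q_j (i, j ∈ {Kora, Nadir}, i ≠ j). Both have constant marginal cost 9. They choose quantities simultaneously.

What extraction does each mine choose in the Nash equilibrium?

Mine Kora's profit: π = q_{Kora}(300 − 4q_{Kora} − 2q_{Nadir}) − 9q_{Kora}.
∂π/∂q_{Kora} = 291 − 8q_{Kora} − 2q_{Nadir} = 0 ⇒ q_{Kora} = 36.375 − 0.25q_{Nadir}.
Setting q_{Kora} = q_{Nadir} in the reaction function: q_{Kora} = 36.375 − 0.25q_{Kora}, so q_{Kora} = 36.375 / 1.25 = 29.1.

29.1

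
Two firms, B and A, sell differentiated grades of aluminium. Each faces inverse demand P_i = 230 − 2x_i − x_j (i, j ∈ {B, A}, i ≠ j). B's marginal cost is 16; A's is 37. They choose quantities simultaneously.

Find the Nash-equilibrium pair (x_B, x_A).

Firm B's profit: π = x_B(230 − 2x_B − x_A) − 16x_B.
∂π/∂x_B = 214 − 4x_B − x_A = 0 ⇒ x_B = 53.5 − 0.25x_A.
Similarly x_A = 48.25 − 0.25x_B.
Solving the two reaction functions simultaneously: (1 − (−0.25)(−0.25))x_B = 53.5 − 0.25·48.25, so 0.9375x_B = 41.4375 and x_B = 44.2.
Then x_A = 48.25 − 0.25·44.2 = 37.2.

44.2, 37.2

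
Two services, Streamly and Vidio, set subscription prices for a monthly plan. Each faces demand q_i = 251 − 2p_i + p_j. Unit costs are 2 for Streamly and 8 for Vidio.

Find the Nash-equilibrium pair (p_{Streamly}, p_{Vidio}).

85.8, 88.2

Streamly's profit: π = (p_{Streamly} − 2)(251 − 2p_{Streamly} + p_{Vidio}).
∂π/∂p_{Streamly} = 255 − 4p_{Streamly} + p_{Vidio} = 0 ⇒ p_{Streamly} = 63.75 + 0.25p_{Vidio}.
Similarly p_{Vidio} = 66.75 + 0.25p_{Streamly}.
Substituting the second reaction function into the first: p_{Streamly} = 63.75 + 0.25(66.75 + 0.25p_{Streamly}), which gives 0.9375p_{Streamly} = 80.4375 ⇒ p_{Streamly} = 85.8.
Then p_{Vidio} = 66.75 + 0.25·85.8 = 88.2.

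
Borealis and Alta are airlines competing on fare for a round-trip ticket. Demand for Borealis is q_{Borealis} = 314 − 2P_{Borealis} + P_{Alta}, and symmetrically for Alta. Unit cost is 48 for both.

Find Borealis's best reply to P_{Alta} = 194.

Borealis's profit: π = (P_{Borealis} − 48)(314 − 2P_{Borealis} + P_{Alta}).
∂π/∂P_{Borealis} = 410 − 4P_{Borealis} + P_{Alta} = 0 ⇒ P_{Borealis} = 102.5 + 0.25P_{Alta}.
At P_{Alta} = 194: P_{Borealis} = 102.5 + 0.25·194 = 151.

151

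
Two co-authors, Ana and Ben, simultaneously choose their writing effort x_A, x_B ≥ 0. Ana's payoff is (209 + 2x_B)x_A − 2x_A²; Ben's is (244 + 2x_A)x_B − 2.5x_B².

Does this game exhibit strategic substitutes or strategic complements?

Expanding Ana's payoff: 209x_A + 2x_Bx_A − 2x_A².
∂π/∂x_A = 209 + 2x_B − 4x_A = 0, so x_A = 52.25 + 0.5x_B.
The best-response slope dx_A/dx_B = 0.5 > 0: the reaction function is upward-sloping, so the choices are strategic complements.

strategic complements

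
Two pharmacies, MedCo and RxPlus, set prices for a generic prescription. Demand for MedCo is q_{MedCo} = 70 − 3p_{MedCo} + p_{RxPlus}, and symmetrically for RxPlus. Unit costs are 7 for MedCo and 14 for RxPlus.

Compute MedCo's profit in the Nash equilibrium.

MedCo's profit: π = (p_{MedCo} − 7)(70 − 3p_{MedCo} + p_{RxPlus}).
∂π/∂p_{MedCo} = 91 − 6p_{MedCo} + p_{RxPlus} = 0 ⇒ p_{MedCo} = 91/6 + (1/6)p_{RxPlus}.
Similarly p_{RxPlus} = 56/3 + (1/6)p_{MedCo}.
Plugging p_{RxPlus} into MedCo's best response: p_{MedCo} = 91/6 + (1/6)(56/3 + (1/6)p_{MedCo}) ⇒ (35/36)p_{MedCo} = 329/18, so p_{MedCo} = 18.8.
Then p_{RxPlus} = 56/3 + (1/6)·18.8 = 21.8.
q_{MedCo} = 70 − 3·18.8 + 21.8 = 35.4.
Profit = (18.8 − 7)·35.4 = 417.72.

417.72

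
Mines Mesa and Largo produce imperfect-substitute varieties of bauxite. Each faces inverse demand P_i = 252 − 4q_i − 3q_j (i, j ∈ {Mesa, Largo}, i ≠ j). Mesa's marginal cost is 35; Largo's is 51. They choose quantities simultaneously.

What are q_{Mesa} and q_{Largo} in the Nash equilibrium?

Mine Mesa's profit: π = q_{Mesa}(252 − 4q_{Mesa} − 3q_{Largo}) − 35q_{Mesa}.
∂π/∂q_{Mesa} = 217 − 8q_{Mesa} − 3q_{Largo} = 0 ⇒ q_{Mesa} = 27.125 − 0.375q_{Largo}.
Similarly q_{Largo} = 25.125 − 0.375q_{Mesa}.
Solving the two reaction functions simultaneously: (1 − (−0.375)(−0.375))q_{Mesa} = 27.125 − 0.375·25.125, so (55/64)q_{Mesa} = 1133/64 and q_{Mesa} = 20.6.
Then q_{Largo} = 25.125 − 0.375·20.6 = 17.4.

20.6, 17.4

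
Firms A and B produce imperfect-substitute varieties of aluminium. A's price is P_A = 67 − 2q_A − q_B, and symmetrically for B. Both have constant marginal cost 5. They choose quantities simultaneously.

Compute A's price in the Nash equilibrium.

29.8

Firm A's profit: π = q_A(67 − 2q_A − q_B) − 5q_A.
∂π/∂q_A = 62 − 4q_A − q_B = 0 ⇒ q_A = 15.5 − 0.25q_B.
By symmetry q_B = q_A; substituting into the reaction function, 1.25q_A = 15.5 and q_A = 12.4.
P_A = 67 − 2·12.4 − 12.4 = 29.8.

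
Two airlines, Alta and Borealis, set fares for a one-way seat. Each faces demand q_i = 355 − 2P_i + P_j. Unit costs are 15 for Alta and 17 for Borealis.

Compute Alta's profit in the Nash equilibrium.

25809.92

Alta's profit: π = (P_{Alta} − 15)(355 − 2P_{Alta} + P_{Borealis}).
∂π/∂P_{Alta} = 385 − 4P_{Alta} + P_{Borealis} = 0 ⇒ P_{Alta} = 96.25 + 0.25P_{Borealis}.
Similarly P_{Borealis} = 97.25 + 0.25P_{Alta}.
Solving the two reaction functions simultaneously: (1 − (0.25)(0.25))P_{Alta} = 96.25 + 0.25·97.25, so 0.9375P_{Alta} = 120.5625 and P_{Alta} = 128.6.
Then P_{Borealis} = 97.25 + 0.25·128.6 = 129.4.
q_{Alta} = 355 − 2·128.6 + 129.4 = 227.2.
Profit = (128.6 − 15)·227.2 = 25809.92.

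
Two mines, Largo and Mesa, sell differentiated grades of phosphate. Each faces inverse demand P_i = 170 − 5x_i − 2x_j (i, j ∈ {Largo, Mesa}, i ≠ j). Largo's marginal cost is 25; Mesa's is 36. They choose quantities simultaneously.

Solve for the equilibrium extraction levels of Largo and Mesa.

Mine Largo's profit: π = x_{Largo}(170 − 5x_{Largo} − 2x_{Mesa}) − 25x_{Largo}.
∂π/∂x_{Largo} = 145 − 10x_{Largo} − 2x_{Mesa} = 0 ⇒ x_{Largo} = 14.5 − 0.2x_{Mesa}.
Similarly x_{Mesa} = 13.4 − 0.2x_{Largo}.
Solving the two reaction functions simultaneously: (1 − (−0.2)(−0.2))x_{Largo} = 14.5 − 0.2·13.4, so 0.96x_{Largo} = 11.82 and x_{Largo} = 12.3125.
Then x_{Mesa} = 13.4 − 0.2·12.3125 = 10.9375.

12.3125, 10.9375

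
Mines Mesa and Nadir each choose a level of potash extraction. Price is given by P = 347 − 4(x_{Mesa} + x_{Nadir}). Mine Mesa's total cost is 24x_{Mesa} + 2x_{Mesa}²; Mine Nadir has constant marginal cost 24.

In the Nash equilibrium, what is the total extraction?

48.45

Mine Mesa's profit: π = x_{Mesa}(347 − 4(x_{Mesa} + x_{Nadir})) − 24x_{Mesa} − 2x_{Mesa}².
∂π/∂x_{Mesa} = 323 − 12x_{Mesa} − 4x_{Nadir} = 0, so x_{Mesa} = 323/12 − (1/3)x_{Nadir}.
For Nadir: ∂π/∂x_{Nadir} = 323 − 8x_{Nadir} − 4x_{Mesa} = 0 ⇒ x_{Nadir} = 40.375 − 0.5x_{Mesa}.
Solving the two reaction functions simultaneously: (1 − (−1/3)(−0.5))x_{Mesa} = 323/12 − (1/3)·40.375, so (5/6)x_{Mesa} = 323/24 and x_{Mesa} = 16.15.
Then x_{Nadir} = 40.375 − 0.5·16.15 = 32.3.
Total extraction: 16.15 + 32.3 = 48.45.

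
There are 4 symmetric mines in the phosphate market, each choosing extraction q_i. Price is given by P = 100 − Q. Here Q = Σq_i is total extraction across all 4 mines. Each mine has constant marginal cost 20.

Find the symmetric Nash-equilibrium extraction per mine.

A representative mine's profit is π_i = q_i(100 − Q) − 20q_i, with Q = q_i + Σ_{j≠i} q_j.
First-order condition: 80 − 2q_i − Σ_{j≠i} q_j = 0.
Imposing symmetry (q_j = q for all j) turns Σ_{j≠i} q_j into 3q, so 80 = 5q and q = 16.

16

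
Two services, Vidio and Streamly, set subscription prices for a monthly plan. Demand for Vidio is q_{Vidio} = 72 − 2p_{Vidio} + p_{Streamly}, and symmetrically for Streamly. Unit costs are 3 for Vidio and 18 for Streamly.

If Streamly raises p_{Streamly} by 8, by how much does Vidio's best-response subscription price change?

Vidio's profit: π = (p_{Vidio} − 3)(72 − 2p_{Vidio} + p_{Streamly}).
∂π/∂p_{Vidio} = 78 − 4p_{Vidio} + p_{Streamly} = 0 ⇒ p_{Vidio} = 19.5 + 0.25p_{Streamly}.
The reaction-function slope is 0.25, so an 8-unit rise in p_{Streamly} moves p_{Vidio} by 0.25 × 8 = 2. Vidio's best response rises — the actions are strategic complements.

2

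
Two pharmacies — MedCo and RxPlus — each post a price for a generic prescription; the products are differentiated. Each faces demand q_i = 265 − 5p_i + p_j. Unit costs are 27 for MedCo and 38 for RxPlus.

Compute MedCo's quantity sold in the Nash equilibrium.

90

MedCo's profit: π = (p_{MedCo} − 27)(265 − 5p_{MedCo} + p_{RxPlus}).
∂π/∂p_{MedCo} = 400 − 10p_{MedCo} + p_{RxPlus} = 0 ⇒ p_{MedCo} = 40 + 0.1p_{RxPlus}.
Similarly p_{RxPlus} = 45.5 + 0.1p_{MedCo}.
Plugging p_{RxPlus} into MedCo's best response: p_{MedCo} = 40 + 0.1(45.5 + 0.1p_{MedCo}) ⇒ 0.99p_{MedCo} = 44.55, so p_{MedCo} = 45.
Then p_{RxPlus} = 45.5 + 0.1·45 = 50.
q_{MedCo} = 265 − 5·45 + 50 = 90.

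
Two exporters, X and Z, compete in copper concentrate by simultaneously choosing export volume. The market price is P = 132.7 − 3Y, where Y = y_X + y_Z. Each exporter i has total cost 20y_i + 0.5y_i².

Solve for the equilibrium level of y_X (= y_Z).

11.27

Exporter X's profit: π = y_X(132.7 − 3(y_X + y_Z)) − 20y_X − 0.5y_X².
∂π/∂y_X = 112.7 − 7y_X − 3y_Z = 0, so y_X = 16.1 − (3/7)y_Z.
Setting y_X = y_Z in the reaction function: y_X = 16.1 − (3/7)y_X, so y_X = 16.1 / (10/7) = 11.27.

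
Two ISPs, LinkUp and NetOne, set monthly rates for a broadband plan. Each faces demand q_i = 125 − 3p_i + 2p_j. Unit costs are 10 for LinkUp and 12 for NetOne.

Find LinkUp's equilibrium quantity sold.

87.375

LinkUp's profit: π = (p_{LinkUp} − 10)(125 − 3p_{LinkUp} + 2p_{NetOne}).
∂π/∂p_{LinkUp} = 155 − 6p_{LinkUp} + 2p_{NetOne} = 0 ⇒ p_{LinkUp} = 155/6 + (1/3)p_{NetOne}.
Similarly p_{NetOne} = 161/6 + (1/3)p_{LinkUp}.
Plugging p_{NetOne} into LinkUp's best response: p_{LinkUp} = 155/6 + (1/3)(161/6 + (1/3)p_{LinkUp}) ⇒ (8/9)p_{LinkUp} = 313/9, so p_{LinkUp} = 39.125.
Then p_{NetOne} = 161/6 + (1/3)·39.125 = 39.875.
q_{LinkUp} = 125 − 3·39.125 + 2·39.875 = 87.375.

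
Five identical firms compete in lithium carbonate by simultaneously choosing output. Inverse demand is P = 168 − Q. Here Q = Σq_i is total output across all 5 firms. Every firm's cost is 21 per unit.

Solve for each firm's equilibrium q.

A representative firm's profit is π_i = q_i(168 − Q) − 21q_i, with Q = q_i + Σ_{j≠i} q_j.
First-order condition: 147 − 2q_i − Σ_{j≠i} q_j = 0.
With identical firms, set every q_j = q: then 147 − 2q − 4q = 0, i.e. q = 147/6 = 24.5.

24.5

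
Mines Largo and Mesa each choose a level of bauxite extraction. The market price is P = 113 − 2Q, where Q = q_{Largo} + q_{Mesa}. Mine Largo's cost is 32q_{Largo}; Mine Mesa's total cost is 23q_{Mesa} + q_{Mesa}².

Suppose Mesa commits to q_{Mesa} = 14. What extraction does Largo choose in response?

13.25

Mine Largo's profit: π = q_{Largo}(113 − 2(q_{Largo} + q_{Mesa})) − 32q_{Largo}.
∂π/∂q_{Largo} = 81 − 4q_{Largo} − 2q_{Mesa} = 0, so q_{Largo} = 20.25 − 0.5q_{Mesa}.
At q_{Mesa} = 14: q_{Largo} = 20.25 − 0.5·14 = 13.25.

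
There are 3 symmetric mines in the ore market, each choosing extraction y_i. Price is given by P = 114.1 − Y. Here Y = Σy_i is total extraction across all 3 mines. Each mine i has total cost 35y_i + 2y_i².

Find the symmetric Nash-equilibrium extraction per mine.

A representative mine's profit is π_i = y_i(114.1 − Y) − 35y_i − 2y_i², with Y = y_i + Σ_{j≠i} y_j.
First-order condition: 79.1 − 6y_i − Σ_{j≠i} y_j = 0.
Imposing symmetry (y_j = y for all j) turns Σ_{j≠i} y_j into 2y, so 79.1 = 8y and y = 9.8875.

9.8875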